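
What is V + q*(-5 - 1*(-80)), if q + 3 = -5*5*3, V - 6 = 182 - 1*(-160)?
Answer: -5502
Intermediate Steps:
V = 348 (V = 6 + (182 - 1*(-160)) = 6 + (182 + 160) = 6 + 342 = 348)
q = -78 (q = -3 - 5*5*3 = -3 - 25*3 = -3 - 75 = -78)
V + q*(-5 - 1*(-80)) = 348 - 78*(-5 - 1*(-80)) = 348 - 78*(-5 + 80) = 348 - 78*75 = 348 - 5850 = -5502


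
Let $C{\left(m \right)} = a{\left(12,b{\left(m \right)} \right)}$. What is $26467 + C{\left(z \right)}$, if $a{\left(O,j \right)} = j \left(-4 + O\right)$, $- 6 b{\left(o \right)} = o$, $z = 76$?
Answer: $\frac{79097}{3} \approx 26366.0$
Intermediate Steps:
$b{\left(o \right)} = - \frac{o}{6}$
$C{\left(m \right)} = - \frac{4 m}{3}$ ($C{\left(m \right)} = - \frac{m}{6} \left(-4 + 12\right) = - \frac{m}{6} \cdot 8 = - \frac{4 m}{3}$)
$26467 + C{\left(z \right)} = 26467 - \frac{304}{3} = \frac{79097}{3}$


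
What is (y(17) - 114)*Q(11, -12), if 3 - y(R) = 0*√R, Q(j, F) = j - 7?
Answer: -444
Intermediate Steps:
Q(j, F) = -7 + j
y(R) = 3 (y(R) = 3 - 0*√R = 3 - 1*0 = 3 + 0 = 3)
(y(17) - 114)*Q(11, -12) = (3 - 114)*(-7 + 11) = -111*4 = -444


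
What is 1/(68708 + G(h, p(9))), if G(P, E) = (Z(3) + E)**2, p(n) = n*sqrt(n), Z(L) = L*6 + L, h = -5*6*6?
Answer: 1/71012 ≈ 1.4082e-5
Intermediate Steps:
h = -180 (h = -30*6 = -180)
Z(L) = 7*L (Z(L) = 6*L + L = 7*L)
p(n) = n**(3/2)
G(P, E) = (21 + E)**2 (G(P, E) = (7*3 + E)**2 = (21 + E)**2)
1/(68708 + G(h, p(9))) = 1/(68708 + (21 + 9**(3/2))**2) = 1/(68708 + (21 + 27)**2) = 1/(68708 + 48**2) = 1/(68708 + 2304) = 1/71012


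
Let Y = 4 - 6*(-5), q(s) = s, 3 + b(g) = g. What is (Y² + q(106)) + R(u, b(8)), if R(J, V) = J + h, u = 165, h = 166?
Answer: 1593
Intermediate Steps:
b(g) = -3 + g
R(J, V) = 166 + J (R(J, V) = J + 166 = 166 + J)
Y = 34 (Y = 4 + 30 = 34)
(Y² + q(106)) + R(u, b(8)) = (34² + 106) + (166 + 165) = (1156 + 106) + 331 = 1262 + 331 = 1593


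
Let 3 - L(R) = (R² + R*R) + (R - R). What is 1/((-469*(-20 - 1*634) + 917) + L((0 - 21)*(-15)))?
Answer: 1/109196 ≈ 9.1578e-6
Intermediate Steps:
L(R) = 3 - 2*R² (L(R) = 3 - ((R² + R*R) + (R - R)) = 3 - ((R² + R²) + 0) = 3 - (2*R² + 0) = 3 - 2*R²)
1/((-469*(-20 - 1*634) + 917) + L((0 - 21)*(-15))) = 1/((-469*(-20 - 1*634) + 917) + (3 - 2*225*(0 - 21)²)) = 1/((-469*(-20 - 634) + 917) + (3 - 2*(-21*(-15))²)) = 1/((-469*(-654) + 917) + (3 - 2*315²)) = 1/((306726 + 917) + (3 - 2*99225)) = 1/(307643 + (3 - 198450)) = 1/(307643 - 198447) = 1/109196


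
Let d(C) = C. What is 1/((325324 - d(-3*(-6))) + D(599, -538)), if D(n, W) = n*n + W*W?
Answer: 1/973551 ≈ 1.0272e-6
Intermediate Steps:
D(n, W) = W² + n² (D(n, W) = n² + W² = W² + n²)
1/((325324 - d(-3*(-6))) + D(599, -538)) = 1/((325324 - (-3)*(-6)) + ((-538)² + 599²)) = 1/((325324 - 1*18) + (289444 + 358801)) = 1/((325324 - 18) + 648245) = 1/(325306 + 648245) = 1/973551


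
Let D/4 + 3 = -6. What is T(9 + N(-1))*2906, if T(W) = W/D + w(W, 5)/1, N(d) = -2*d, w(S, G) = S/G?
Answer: 495473/90 ≈ 5505.3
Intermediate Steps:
D = -36 (D = -12 + 4*(-6) = -12 - 24 = -36)
T(W) = 31*W/180 (T(W) = W/(-36) + (W/5)/1 = W*(-1/36) + (W*(⅕))*1 = -W/36 + (W/5)*1 = -W/36 + W/5 = 31*W/180)
T(9 + N(-1))*2906 = (31*(9 - 2*(-1))/180)*2906 = (31*(9 + 2)/180)*2906 = ((31/180)*11)*2906 = (341/180)*2906 = 495473/90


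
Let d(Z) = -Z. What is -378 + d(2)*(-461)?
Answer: 544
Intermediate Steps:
-378 + d(2)*(-461) = -378 - 1*2*(-461) = -378 - 2*(-461) = -378 + 922 = 544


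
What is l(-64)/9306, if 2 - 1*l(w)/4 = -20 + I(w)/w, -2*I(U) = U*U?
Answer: -20/4653 ≈ -0.0042983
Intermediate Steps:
I(U) = -U²/2 (I(U) = -U*U/2 = -U²/2)
l(w) = 88 + 2*w (l(w) = 8 - 4*(-20 + (-w²/2)/w) = 8 - 4*(-20 - w/2) = 8 + (80 + 2*w) = 88 + 2*w)
l(-64)/9306 = (88 + 2*(-64))/9306 = (88 - 128)*(1/9306) = -40*1/9306 = -20/4653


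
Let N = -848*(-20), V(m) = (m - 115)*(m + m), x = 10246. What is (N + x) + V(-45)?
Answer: 41606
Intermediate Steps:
V(m) = 2*m*(-115 + m) (V(m) = (-115 + m)*(2*m) = 2*m*(-115 + m))
N = 16960
(N + x) + V(-45) = (16960 + 10246) + 2*(-45)*(-115 - 45) = 27206 + 2*(-45)*(-160) = 27206 + 14400 = 41606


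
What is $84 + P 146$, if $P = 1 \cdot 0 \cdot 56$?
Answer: $84$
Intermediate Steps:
$P = 0$ ($P = 0 \cdot 56 = 0$)
$84 + P 146 = 84 + 0 \cdot 146 = 84 + 0 = 84$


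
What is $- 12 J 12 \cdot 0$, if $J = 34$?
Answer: $0$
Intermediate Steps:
$- 12 J 12 \cdot 0 = \left(-12\right) 34 \cdot 12 \cdot 0 = \left(-408\right) 0 = 0$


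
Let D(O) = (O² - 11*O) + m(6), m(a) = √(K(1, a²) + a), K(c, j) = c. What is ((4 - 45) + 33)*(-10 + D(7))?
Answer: 304 - 8*√7 ≈ 282.83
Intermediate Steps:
m(a) = √(1 + a)
D(O) = √7 + O² - 11*O (D(O) = (O² - 11*O) + √(1 + 6) = (O² - 11*O) + √7 = √7 + O² - 11*O)
((4 - 45) + 33)*(-10 + D(7)) = ((4 - 45) + 33)*(-10 + (√7 + 7² - 11*7)) = (-41 + 33)*(-10 + (√7 + 49 - 77)) = -8*(-10 + (-28 + √7)) = -8*(-38 + √7) = 304 - 8*√7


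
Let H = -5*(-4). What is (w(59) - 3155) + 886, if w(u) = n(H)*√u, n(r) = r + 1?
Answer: -2269 + 21*√59 ≈ -2107.7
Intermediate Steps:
H = 20
n(r) = 1 + r
w(u) = 21*√u (w(u) = (1 + 20)*√u = 21*√u)
(w(59) - 3155) + 886 = (21*√59 - 3155) + 886 = (-3155 + 21*√59) + 886 = -2269 + 21*√59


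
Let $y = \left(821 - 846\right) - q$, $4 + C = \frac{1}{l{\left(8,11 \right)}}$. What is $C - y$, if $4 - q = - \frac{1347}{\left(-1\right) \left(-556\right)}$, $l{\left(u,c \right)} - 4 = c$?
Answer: $\frac{229261}{8340} \approx 27.489$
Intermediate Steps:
$l{\left(u,c \right)} = 4 + c$
$q = \frac{3571}{556}$ ($q = 4 - - \frac{1347}{\left(-1\right) \left(-556\right)} = 4 - - \frac{1347}{556} = 4 + \frac{1347}{556} = \frac{3571}{556} \approx 6.4227$)
$C = - \frac{59}{15}$ ($C = -4 + \frac{1}{4 + 11} = -4 + \frac{1}{15} = - \frac{59}{15} \approx -3.9333$)
$y = - \frac{17471}{556}$ ($y = \left(821 - 846\right) - \frac{3571}{556} = -25 - \frac{3571}{556} = - \frac{17471}{556} \approx -31.423$)
$C - y = - \frac{59}{15} - - \frac{17471}{556} = - \frac{59}{15} + \frac{17471}{556} = \frac{229261}{8340}$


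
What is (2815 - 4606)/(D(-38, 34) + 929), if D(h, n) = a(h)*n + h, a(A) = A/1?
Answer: 1791/401 ≈ 4.4663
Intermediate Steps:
a(A) = A (a(A) = A*1 = A)
D(h, n) = h + h*n (D(h, n) = h*n + h = h + h*n)
(2815 - 4606)/(D(-38, 34) + 929) = (2815 - 4606)/(-38*(1 + 34) + 929) = -1791/(-38*35 + 929) = -1791/(-1330 + 929) = -1791/(-401) = -1791*(-1/401) = 1791/401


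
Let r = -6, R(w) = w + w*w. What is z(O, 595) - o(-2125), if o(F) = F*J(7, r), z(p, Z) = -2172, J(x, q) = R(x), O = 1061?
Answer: 116828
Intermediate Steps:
R(w) = w + w**2
J(x, q) = x*(1 + x)
o(F) = 56*F (o(F) = F*(7*(1 + 7)) = F*(7*8) = F*56 = 56*F)
z(O, 595) - o(-2125) = -2172 - 56*(-2125) = -2172 - 1*(-119000) = -2172 + 119000 = 116828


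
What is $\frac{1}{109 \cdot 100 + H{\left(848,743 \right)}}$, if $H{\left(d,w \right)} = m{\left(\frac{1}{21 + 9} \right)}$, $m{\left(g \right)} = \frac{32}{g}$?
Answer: $\frac{1}{11860} \approx 8.4317 \cdot 10^{-5}$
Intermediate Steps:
$H{\left(d,w \right)} = 960$ ($H{\left(d,w \right)} = \frac{32}{\frac{1}{21 + 9}} = \frac{32}{\frac{1}{30}} = 32 \frac{1}{\frac{1}{30}} = 32 \cdot 30 = 960$)
$\frac{1}{109 \cdot 100 + H{\left(848,743 \right)}} = \frac{1}{109 \cdot 100 + 960} = \frac{1}{10900 + 960} = \frac{1}{11860}$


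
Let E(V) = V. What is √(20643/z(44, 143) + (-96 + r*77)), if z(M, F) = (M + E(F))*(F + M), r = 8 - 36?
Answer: I*√78729545/187 ≈ 47.449*I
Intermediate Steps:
r = -28
z(M, F) = (F + M)² (z(M, F) = (M + F)*(F + M) = (F + M)*(F + M) = (F + M)²)
√(20643/z(44, 143) + (-96 + r*77)) = √(20643/(143² + 44² + 2*143*44) + (-96 - 28*77)) = √(20643/(20449 + 1936 + 12584) + (-96 - 2156)) = √(20643/34969 - 2252) = √(-78729545/34969) = I*√78729545/187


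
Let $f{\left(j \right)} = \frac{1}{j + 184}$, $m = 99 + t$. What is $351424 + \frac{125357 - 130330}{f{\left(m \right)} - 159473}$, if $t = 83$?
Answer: $\frac{20511607544726}{58367117} \approx 3.5142 \cdot 10^{5}$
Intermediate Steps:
$m = 182$ ($m = 99 + 83 = 182$)
$f{\left(j \right)} = \frac{1}{184 + j}$
$351424 + \frac{125357 - 130330}{f{\left(m \right)} - 159473} = 351424 + \frac{125357 - 130330}{\frac{1}{184 + 182} - 159473} = 351424 - \frac{4973}{\frac{1}{366} - 159473} = 351424 - \frac{4973}{- \frac{58367117}{366}} = 351424 - - \frac{1820118}{58367117} = 351424 + \frac{1820118}{58367117} = \frac{20511607544726}{58367117}$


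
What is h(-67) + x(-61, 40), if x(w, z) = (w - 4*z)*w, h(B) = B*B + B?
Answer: 17903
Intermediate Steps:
h(B) = B + B**2 (h(B) = B**2 + B = B + B**2)
x(w, z) = w*(w - 4*z)
h(-67) + x(-61, 40) = -67*(1 - 67) - 61*(-61 - 4*40) = -67*(-66) - 61*(-61 - 160) = 4422 - 61*(-221) = 4422 + 13481 = 17903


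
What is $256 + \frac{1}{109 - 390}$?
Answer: $\frac{71935}{281} \approx 256.0$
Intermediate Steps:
$256 + \frac{1}{109 - 390} = 256 + \frac{1}{-281} = 256 - \frac{1}{281} = \frac{71935}{281}$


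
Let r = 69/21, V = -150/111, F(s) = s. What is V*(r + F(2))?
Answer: -50/7 ≈ -7.1429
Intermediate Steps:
V = -50/37 (V = -150*1/111 = -50/37 ≈ -1.3514)
r = 23/7 (r = 69*(1/21) = 23/7 ≈ 3.2857)
V*(r + F(2)) = -50*(23/7 + 2)/37 = -50/37*37/7 = -50/7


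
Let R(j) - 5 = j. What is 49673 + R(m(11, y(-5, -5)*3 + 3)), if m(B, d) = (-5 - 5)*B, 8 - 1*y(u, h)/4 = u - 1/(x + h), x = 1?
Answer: 49568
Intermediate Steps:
y(u, h) = 32 - 4*u + 4/(1 + h) (y(u, h) = 32 - 4*(u - 1/(1 + h)) = 32 + (-4*u + 4/(1 + h)) = 32 - 4*u + 4/(1 + h))
m(B, d) = -10*B
R(j) = 5 + j
49673 + R(m(11, y(-5, -5)*3 + 3)) = 49673 + (5 - 10*11) = 49673 + (5 - 110) = 49673 - 105 = 49568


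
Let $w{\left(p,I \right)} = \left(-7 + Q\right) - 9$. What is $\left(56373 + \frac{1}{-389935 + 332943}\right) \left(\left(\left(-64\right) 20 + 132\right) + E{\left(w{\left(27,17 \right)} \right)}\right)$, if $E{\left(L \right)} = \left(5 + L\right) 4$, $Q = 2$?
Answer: $- \frac{118873970555}{1781} \approx -6.6746 \cdot 10^{7}$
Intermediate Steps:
$w{\left(p,I \right)} = -14$ ($w{\left(p,I \right)} = \left(-7 + 2\right) - 9 = -5 - 9 = -14$)
$E{\left(L \right)} = 20 + 4 L$
$\left(56373 + \frac{1}{-389935 + 332943}\right) \left(\left(\left(-64\right) 20 + 132\right) + E{\left(w{\left(27,17 \right)} \right)}\right) = \left(56373 + \frac{1}{-389935 + 332943}\right) \left(\left(\left(-64\right) 20 + 132\right) + \left(20 + 4 \left(-14\right)\right)\right) = \left(56373 + \frac{1}{-56992}\right) \left(\left(-1280 + 132\right) + \left(20 - 56\right)\right) = \left(56373 - \frac{1}{56992}\right) \left(-1148 - 36\right) = \frac{3212810015}{56992} \left(-1184\right) = - \frac{118873970555}{1781}$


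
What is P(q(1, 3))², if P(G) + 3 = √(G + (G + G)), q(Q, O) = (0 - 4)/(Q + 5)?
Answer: (3 - I*√2)² ≈ 7.0 - 8.4853*I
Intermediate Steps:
q(Q, O) = -4/(5 + Q)
P(G) = -3 + √3*√G (P(G) = -3 + √(G + (G + G)) = -3 + √(G + 2*G) = -3 + √(3*G) = -3 + √3*√G)
P(q(1, 3))² = (-3 + √3*√(-4/(5 + 1)))² = (-3 + √3*√(-4/6))² = (-3 + √3*√(-4*⅙))² = (-3 + √3*√(-⅔))² = (-3 + √3*(I*√6/3))² = (-3 + I*√2)²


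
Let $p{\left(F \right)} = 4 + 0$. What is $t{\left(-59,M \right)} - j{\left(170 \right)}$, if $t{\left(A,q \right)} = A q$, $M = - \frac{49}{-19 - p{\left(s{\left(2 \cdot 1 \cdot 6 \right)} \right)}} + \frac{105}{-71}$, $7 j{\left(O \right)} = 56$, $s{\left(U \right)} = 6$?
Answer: $- \frac{75840}{1633} \approx -46.442$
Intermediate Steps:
$j{\left(O \right)} = 8$ ($j{\left(O \right)} = \frac{1}{7} \cdot 56 = 8$)
$p{\left(F \right)} = 4$
$M = \frac{1064}{1633}$ ($M = - \frac{49}{-19 - 4} + \frac{105}{-71} = - \frac{49}{-19 - 4} + 105 \left(- \frac{1}{71}\right) = - \frac{49}{-23} - \frac{105}{71} = \left(-49\right) \left(- \frac{1}{23}\right) - \frac{105}{71} = \frac{49}{23} - \frac{105}{71} = \frac{1064}{1633} \approx 0.65156$)
$t{\left(-59,M \right)} - j{\left(170 \right)} = \left(-59\right) \frac{1064}{1633} - 8 = - \frac{62776}{1633} - 8 = - \frac{75840}{1633}$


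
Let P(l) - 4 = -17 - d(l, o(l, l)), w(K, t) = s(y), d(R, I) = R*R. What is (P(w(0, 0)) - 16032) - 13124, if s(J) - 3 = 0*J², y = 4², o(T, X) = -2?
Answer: -29178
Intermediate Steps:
d(R, I) = R²
y = 16
s(J) = 3 (s(J) = 3 + 0*J² = 3 + 0 = 3)
w(K, t) = 3
P(l) = -13 - l² (P(l) = 4 + (-17 - l²) = -13 - l²)
(P(w(0, 0)) - 16032) - 13124 = ((-13 - 1*3²) - 16032) - 13124 = ((-13 - 1*9) - 16032) - 13124 = ((-13 - 9) - 16032) - 13124 = (-22 - 16032) - 13124 = -16054 - 13124 = -29178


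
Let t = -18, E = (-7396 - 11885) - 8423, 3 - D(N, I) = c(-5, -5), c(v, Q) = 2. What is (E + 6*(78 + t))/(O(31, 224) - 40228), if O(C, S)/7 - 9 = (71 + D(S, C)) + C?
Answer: 6836/9861 ≈ 0.69324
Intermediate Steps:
D(N, I) = 1 (D(N, I) = 3 - 1*2 = 3 - 2 = 1)
E = -27704 (E = -19281 - 8423 = -27704)
O(C, S) = 567 + 7*C (O(C, S) = 63 + 7*((71 + 1) + C) = 63 + 7*(72 + C) = 63 + (504 + 7*C) = 567 + 7*C)
(E + 6*(78 + t))/(O(31, 224) - 40228) = (-27704 + 6*(78 - 18))/((567 + 7*31) - 40228) = (-27704 + 6*60)/((567 + 217) - 40228) = (-27704 + 360)/(784 - 40228) = -27344/(-39444) = -27344*(-1/39444) = 6836/9861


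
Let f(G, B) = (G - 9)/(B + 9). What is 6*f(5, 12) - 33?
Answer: -239/7 ≈ -34.143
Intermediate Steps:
f(G, B) = (-9 + G)/(9 + B)
6*f(5, 12) - 33 = 6*((-9 + 5)/(9 + 12)) - 33 = 6*(-4/21) - 33 = -8/7 - 33 = -239/7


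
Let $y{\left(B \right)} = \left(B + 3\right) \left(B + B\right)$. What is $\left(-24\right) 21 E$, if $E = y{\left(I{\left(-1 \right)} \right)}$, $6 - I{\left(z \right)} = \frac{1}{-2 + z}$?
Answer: $-59584$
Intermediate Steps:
$I{\left(z \right)} = 6 - \frac{1}{-2 + z}$
$y{\left(B \right)} = 2 B \left(3 + B\right)$ ($y{\left(B \right)} = \left(3 + B\right) 2 B = 2 B \left(3 + B\right)$)
$E = \frac{1064}{9}$ ($E = 2 \frac{-13 + 6 \left(-1\right)}{-2 - 1} \left(3 + \frac{-13 + 6 \left(-1\right)}{-2 - 1}\right) = 2 \frac{-13 - 6}{-3} \left(3 + \frac{-13 - 6}{-3}\right) = 2 \left(\left(- \frac{1}{3}\right) \left(-19\right)\right) \left(3 - - \frac{19}{3}\right) = 2 \cdot \frac{19}{3} \left(3 + \frac{19}{3}\right) = 2 \cdot \frac{19}{3} \cdot \frac{28}{3} = \frac{1064}{9} \approx 118.22$)
$\left(-24\right) 21 E = \left(-24\right) 21 \cdot \frac{1064}{9} = \left(-504\right) \frac{1064}{9} = -59584$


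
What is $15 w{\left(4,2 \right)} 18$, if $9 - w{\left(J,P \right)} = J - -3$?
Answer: $540$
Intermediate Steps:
$w{\left(J,P \right)} = 6 - J$ ($w{\left(J,P \right)} = 9 - \left(J - -3\right) = 9 - \left(J + 3\right) = 9 - \left(3 + J\right) = 6 - J$)
$15 w{\left(4,2 \right)} 18 = 15 \left(6 - 4\right) 18 = 15 \cdot 2 \cdot 18 = 30 \cdot 18 = 540$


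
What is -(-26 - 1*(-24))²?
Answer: -4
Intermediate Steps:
-(-26 - 1*(-24))² = -(-26 + 24)² = -1*(-2)² = -1*4 = -4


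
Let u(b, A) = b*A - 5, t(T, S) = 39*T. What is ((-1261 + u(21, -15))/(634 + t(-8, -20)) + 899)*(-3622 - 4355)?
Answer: -2296554369/322 ≈ -7.1322e+6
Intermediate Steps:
u(b, A) = -5 + A*b (u(b, A) = A*b - 5 = -5 + A*b)
((-1261 + u(21, -15))/(634 + t(-8, -20)) + 899)*(-3622 - 4355) = ((-1261 + (-5 - 15*21))/(634 + 39*(-8)) + 899)*(-3622 - 4355) = ((-1261 + (-5 - 315))/(634 - 312) + 899)*(-7977) = ((-1261 - 320)/322 + 899)*(-7977) = (-1581*1/322 + 899)*(-7977) = (-1581/322 + 899)*(-7977) = (287897/322)*(-7977) = -2296554369/322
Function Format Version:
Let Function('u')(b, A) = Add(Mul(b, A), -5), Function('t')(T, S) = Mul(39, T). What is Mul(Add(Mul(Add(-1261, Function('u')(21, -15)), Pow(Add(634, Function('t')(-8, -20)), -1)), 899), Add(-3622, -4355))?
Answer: Rational(-2296554369, 322) ≈ -7.1322e+6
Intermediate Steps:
Function('u')(b, A) = Add(-5, Mul(A, b)) (Function('u')(b, A) = Add(Mul(A, b), -5) = Add(-5, Mul(A, b)))
Mul(Add(Mul(Add(-1261, Function('u')(21, -15)), Pow(Add(634, Function('t')(-8, -20)), -1)), 899), Add(-3622, -4355)) = Mul(Add(Mul(Add(-1261, Add(-5, Mul(-15, 21))), Pow(Add(634, Mul(39, -8)), -1)), 899), Add(-3622, -4355)) = Mul(Add(Mul(Add(-1261, Add(-5, -315)), Pow(Add(634, -312), -1)), 899), -7977) = Mul(Add(Mul(Add(-1261, -320), Pow(322, -1)), 899), -7977) = Mul(Add(Mul(-1581, Rational(1, 322)), 899), -7977) = Mul(Add(Rational(-1581, 322), 899), -7977) = Mul(Rational(287897, 322), -7977) = Rational(-2296554369, 322)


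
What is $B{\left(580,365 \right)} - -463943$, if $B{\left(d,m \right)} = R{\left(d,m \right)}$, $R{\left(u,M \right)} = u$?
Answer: $464523$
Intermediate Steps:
$B{\left(d,m \right)} = d$
$B{\left(580,365 \right)} - -463943 = 580 - -463943 = 580 + 463943 = 464523$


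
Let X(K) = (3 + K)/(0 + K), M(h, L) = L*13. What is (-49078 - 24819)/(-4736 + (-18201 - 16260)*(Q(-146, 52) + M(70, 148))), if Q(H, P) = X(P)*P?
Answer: 73897/68203055 ≈ 0.0010835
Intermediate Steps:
M(h, L) = 13*L
X(K) = (3 + K)/K
Q(H, P) = 3 + P (Q(H, P) = ((3 + P)/P)*P = 3 + P)
(-49078 - 24819)/(-4736 + (-18201 - 16260)*(Q(-146, 52) + M(70, 148))) = (-49078 - 24819)/(-4736 + (-18201 - 16260)*((3 + 52) + 13*148)) = -73897/(-4736 - 34461*(55 + 1924)) = -73897/(-4736 - 34461*1979) = -73897/(-4736 - 68198319) = -73897/(-68203055) = -73897*(-1/68203055) = 73897/68203055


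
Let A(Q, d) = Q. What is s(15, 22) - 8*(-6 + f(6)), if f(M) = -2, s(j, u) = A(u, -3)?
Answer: 86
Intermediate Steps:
s(j, u) = u
s(15, 22) - 8*(-6 + f(6)) = 22 - 8*(-6 - 2) = 22 - 8*(-8) = 22 + 64 = 86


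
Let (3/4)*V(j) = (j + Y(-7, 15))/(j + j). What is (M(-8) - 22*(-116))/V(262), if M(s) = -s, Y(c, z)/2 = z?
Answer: 251520/73 ≈ 3445.5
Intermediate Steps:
Y(c, z) = 2*z
V(j) = 2*(30 + j)/(3*j) (V(j) = 4*((j + 2*15)/(j + j))/3 = 4*((j + 30)/((2*j)))/3 = 4*((30 + j)*(1/(2*j)))/3 = 4*((30 + j)/(2*j))/3 = 2*(30 + j)/(3*j))
(M(-8) - 22*(-116))/V(262) = (-1*(-8) - 22*(-116))/(⅔ + 20/262) = (8 + 2552)/(⅔ + 20*(1/262)) = 2560/(⅔ + 10/131) = 2560/(292/393) = 2560*(393/292) = 251520/73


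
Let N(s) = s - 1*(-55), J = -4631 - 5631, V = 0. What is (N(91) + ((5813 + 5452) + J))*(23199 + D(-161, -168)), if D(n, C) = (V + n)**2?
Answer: 56438880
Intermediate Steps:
J = -10262
N(s) = 55 + s (N(s) = s + 55 = 55 + s)
D(n, C) = n**2 (D(n, C) = (0 + n)**2 = n**2)
(N(91) + ((5813 + 5452) + J))*(23199 + D(-161, -168)) = ((55 + 91) + ((5813 + 5452) - 10262))*(23199 + (-161)**2) = (146 + (11265 - 10262))*(23199 + 25921) = (146 + 1003)*49120 = 1149*49120 = 56438880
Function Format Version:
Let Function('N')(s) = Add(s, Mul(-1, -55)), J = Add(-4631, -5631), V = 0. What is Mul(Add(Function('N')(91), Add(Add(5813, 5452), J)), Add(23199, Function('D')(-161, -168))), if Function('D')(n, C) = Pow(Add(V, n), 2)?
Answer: 56438880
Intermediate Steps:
J = -10262
Function('N')(s) = Add(55, s) (Function('N')(s) = Add(s, 55) = Add(55, s))
Function('D')(n, C) = Pow(n, 2) (Function('D')(n, C) = Pow(Add(0, n), 2) = Pow(n, 2))
Mul(Add(Function('N')(91), Add(Add(5813, 5452), J)), Add(23199, Function('D')(-161, -168))) = Mul(Add(Add(55, 91), Add(Add(5813, 5452), -10262)), Add(23199, Pow(-161, 2))) = Mul(Add(146, Add(11265, -10262)), Add(23199, 25921)) = Mul(Add(146, 1003), 49120) = Mul(1149, 49120) = 56438880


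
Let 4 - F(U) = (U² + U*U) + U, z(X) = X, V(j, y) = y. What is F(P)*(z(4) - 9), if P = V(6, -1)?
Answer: -15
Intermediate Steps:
P = -1
F(U) = 4 - U - 2*U² (F(U) = 4 - ((U² + U*U) + U) = 4 - ((U² + U²) + U) = 4 - (2*U² + U) = 4 - (U + 2*U²) = 4 + (-U - 2*U²) = 4 - U - 2*U²)
F(P)*(z(4) - 9) = (4 - 1*(-1) - 2*(-1)²)*(4 - 9) = (4 + 1 - 2*1)*(-5) = (4 + 1 - 2)*(-5) = 3*(-5) = -15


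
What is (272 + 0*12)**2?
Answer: 73984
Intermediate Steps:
(272 + 0*12)**2 = (272 + 0)**2 = 272**2 = 73984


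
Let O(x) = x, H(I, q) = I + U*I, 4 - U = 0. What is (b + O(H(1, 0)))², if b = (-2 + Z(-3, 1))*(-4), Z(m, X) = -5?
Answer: 1089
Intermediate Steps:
U = 4 (U = 4 - 1*0 = 4 + 0 = 4)
H(I, q) = 5*I (H(I, q) = I + 4*I = 5*I)
b = 28 (b = (-2 - 5)*(-4) = -7*(-4) = 28)
(b + O(H(1, 0)))² = (28 + 5*1)² = (28 + 5)² = 33² = 1089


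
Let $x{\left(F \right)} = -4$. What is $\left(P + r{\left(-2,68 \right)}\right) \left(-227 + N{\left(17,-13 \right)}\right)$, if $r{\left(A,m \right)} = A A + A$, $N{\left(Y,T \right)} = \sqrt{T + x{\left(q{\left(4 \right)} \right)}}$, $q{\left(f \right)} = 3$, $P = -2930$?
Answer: $664656 - 2928 i \sqrt{17} \approx 6.6466 \cdot 10^{5} - 12072.0 i$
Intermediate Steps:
$N{\left(Y,T \right)} = \sqrt{-4 + T}$ ($N{\left(Y,T \right)} = \sqrt{T - 4} = \sqrt{-4 + T}$)
$r{\left(A,m \right)} = A + A^{2}$ ($r{\left(A,m \right)} = A^{2} + A = A + A^{2}$)
$\left(P + r{\left(-2,68 \right)}\right) \left(-227 + N{\left(17,-13 \right)}\right) = \left(-2930 - 2 \left(1 - 2\right)\right) \left(-227 + \sqrt{-4 - 13}\right) = \left(-2930 - -2\right) \left(-227 + \sqrt{-17}\right) = \left(-2930 + 2\right) \left(-227 + i \sqrt{17}\right) = - 2928 \left(-227 + i \sqrt{17}\right) = 664656 - 2928 i \sqrt{17}$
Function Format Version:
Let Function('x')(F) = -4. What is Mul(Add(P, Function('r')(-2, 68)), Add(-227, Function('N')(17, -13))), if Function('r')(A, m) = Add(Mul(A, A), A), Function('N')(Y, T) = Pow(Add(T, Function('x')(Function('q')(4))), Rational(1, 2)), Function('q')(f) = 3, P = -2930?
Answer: Add(664656, Mul(-2928, I, Pow(17, Rational(1, 2)))) ≈ Add(6.6466e+5, Mul(-12072., I))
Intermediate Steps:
Function('N')(Y, T) = Pow(Add(-4, T), Rational(1, 2)) (Function('N')(Y, T) = Pow(Add(T, -4), Rational(1, 2)) = Pow(Add(-4, T), Rational(1, 2)))
Function('r')(A, m) = Add(A, Pow(A, 2)) (Function('r')(A, m) = Add(Pow(A, 2), A) = Add(A, Pow(A, 2)))
Mul(Add(P, Function('r')(-2, 68)), Add(-227, Function('N')(17, -13))) = Mul(Add(-2930, Mul(-2, Add(1, -2))), Add(-227, Pow(Add(-4, -13), Rational(1, 2)))) = Mul(Add(-2930, Mul(-2, -1)), Add(-227, Pow(-17, Rational(1, 2)))) = Mul(Add(-2930, 2), Add(-227, Mul(I, Pow(17, Rational(1, 2))))) = Mul(-2928, Add(-227, Mul(I, Pow(17, Rational(1, 2))))) = Add(664656, Mul(-2928, I, Pow(17, Rational(1, 2))))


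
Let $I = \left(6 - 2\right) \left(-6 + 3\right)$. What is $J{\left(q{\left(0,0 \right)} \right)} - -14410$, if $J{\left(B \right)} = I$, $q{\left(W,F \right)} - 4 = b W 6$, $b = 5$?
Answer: $14398$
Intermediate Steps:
$I = -12$ ($I = 4 \left(-3\right) = -12$)
$q{\left(W,F \right)} = 4 + 30 W$ ($q{\left(W,F \right)} = 4 + 5 W 6 = 4 + 30 W$)
$J{\left(B \right)} = -12$
$J{\left(q{\left(0,0 \right)} \right)} - -14410 = -12 - -14410 = -12 + 14410 = 14398$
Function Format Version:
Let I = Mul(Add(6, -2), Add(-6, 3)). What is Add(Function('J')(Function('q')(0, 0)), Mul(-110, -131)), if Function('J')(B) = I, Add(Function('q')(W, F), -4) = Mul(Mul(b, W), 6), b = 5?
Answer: 14398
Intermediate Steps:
I = -12 (I = Mul(4, -3) = -12)
Function('q')(W, F) = Add(4, Mul(30, W)) (Function('q')(W, F) = Add(4, Mul(Mul(5, W), 6)) = Add(4, Mul(30, W)))
Function('J')(B) = -12
Add(Function('J')(Function('q')(0, 0)), Mul(-110, -131)) = Add(-12, Mul(-110, -131)) = Add(-12, 14410) = 14398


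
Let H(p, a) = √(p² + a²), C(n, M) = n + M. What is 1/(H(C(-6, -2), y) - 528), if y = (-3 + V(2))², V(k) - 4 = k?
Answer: -528/278639 - √145/278639 ≈ -0.0019381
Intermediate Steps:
C(n, M) = M + n
V(k) = 4 + k
y = 9 (y = (-3 + (4 + 2))² = (-3 + 6)² = 3² = 9)
H(p, a) = √(a² + p²)
1/(H(C(-6, -2), y) - 528) = 1/(√(9² + (-2 - 6)²) - 528) = 1/(√(81 + (-8)²) - 528) = 1/(√(81 + 64) - 528) = 1/(√145 - 528) = 1/(-528 + √145)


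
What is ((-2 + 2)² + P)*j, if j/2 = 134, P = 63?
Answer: 16884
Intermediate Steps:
j = 268 (j = 2*134 = 268)
((-2 + 2)² + P)*j = ((-2 + 2)² + 63)*268 = (0² + 63)*268 = (0 + 63)*268 = 63*268 = 16884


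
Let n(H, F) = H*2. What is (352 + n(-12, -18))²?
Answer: 107584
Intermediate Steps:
n(H, F) = 2*H
(352 + n(-12, -18))² = (352 + 2*(-12))² = (352 - 24)² = 328² = 107584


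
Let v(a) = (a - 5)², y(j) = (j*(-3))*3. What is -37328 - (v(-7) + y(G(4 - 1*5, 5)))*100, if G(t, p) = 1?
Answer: -50828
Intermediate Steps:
y(j) = -9*j (y(j) = -3*j*3 = -9*j)
v(a) = (-5 + a)²
-37328 - (v(-7) + y(G(4 - 1*5, 5)))*100 = -37328 - ((-5 - 7)² - 9*1)*100 = -37328 - ((-12)² - 9)*100 = -37328 - (144 - 9)*100 = -37328 - 135*100 = -37328 - 1*13500 = -37328 - 13500 = -50828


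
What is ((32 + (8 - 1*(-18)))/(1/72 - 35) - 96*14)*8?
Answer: -27117696/2519 ≈ -10765.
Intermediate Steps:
((32 + (8 - 1*(-18)))/(1/72 - 35) - 96*14)*8 = ((32 + (8 + 18))/(1/72 - 35) - 1344)*8 = ((32 + 26)/(-2519/72) - 1344)*8 = (58*(-72/2519) - 1344)*8 = (-4176/2519 - 1344)*8 = -3389712/2519*8 = -27117696/2519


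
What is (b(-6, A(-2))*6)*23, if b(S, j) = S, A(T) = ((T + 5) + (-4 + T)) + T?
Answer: -828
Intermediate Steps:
A(T) = 1 + 3*T (A(T) = ((5 + T) + (-4 + T)) + T = (1 + 2*T) + T = 1 + 3*T)
(b(-6, A(-2))*6)*23 = -6*6*23 = -36*23 = -828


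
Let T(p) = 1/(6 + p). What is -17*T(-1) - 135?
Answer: -692/5 ≈ -138.40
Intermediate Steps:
-17*T(-1) - 135 = -17/(6 - 1) - 135 = -17/5 - 135 = -692/5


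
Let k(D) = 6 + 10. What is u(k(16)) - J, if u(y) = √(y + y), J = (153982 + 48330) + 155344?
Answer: -357656 + 4*√2 ≈ -3.5765e+5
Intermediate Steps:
k(D) = 16
J = 357656 (J = 202312 + 155344 = 357656)
u(y) = √2*√y (u(y) = √(2*y) = √2*√y)
u(k(16)) - J = √2*√16 - 1*357656 = √2*4 - 357656 = 4*√2 - 357656 = -357656 + 4*√2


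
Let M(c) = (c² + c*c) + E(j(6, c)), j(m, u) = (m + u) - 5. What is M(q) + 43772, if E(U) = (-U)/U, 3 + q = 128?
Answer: 75021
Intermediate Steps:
q = 125 (q = -3 + 128 = 125)
j(m, u) = -5 + m + u
E(U) = -1
M(c) = -1 + 2*c² (M(c) = (c² + c*c) - 1 = (c² + c²) - 1 = 2*c² - 1 = -1 + 2*c²)
M(q) + 43772 = (-1 + 2*125²) + 43772 = (-1 + 2*15625) + 43772 = (-1 + 31250) + 43772 = 31249 + 43772 = 75021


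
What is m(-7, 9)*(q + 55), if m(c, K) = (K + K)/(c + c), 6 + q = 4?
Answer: -477/7 ≈ -68.143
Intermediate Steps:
q = -2 (q = -6 + 4 = -2)
m(c, K) = K/c (m(c, K) = (2*K)/((2*c)) = (2*K)*(1/(2*c)) = K/c)
m(-7, 9)*(q + 55) = (9/(-7))*(-2 + 55) = (9*(-⅐))*53 = -9/7*53 = -477/7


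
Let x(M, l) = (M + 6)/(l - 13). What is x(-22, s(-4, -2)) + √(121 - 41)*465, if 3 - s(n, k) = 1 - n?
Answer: 16/15 + 1860*√5 ≈ 4160.2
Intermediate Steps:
s(n, k) = 2 + n (s(n, k) = 3 - (1 - n) = 3 + (-1 + n) = 2 + n)
x(M, l) = (6 + M)/(-13 + l)
x(-22, s(-4, -2)) + √(121 - 41)*465 = (6 - 22)/(-13 + (2 - 4)) + √(121 - 41)*465 = -16/(-13 - 2) + √80*465 = -16/(-15) + (4*√5)*465 = -1/15*(-16) + 1860*√5 = 16/15 + 1860*√5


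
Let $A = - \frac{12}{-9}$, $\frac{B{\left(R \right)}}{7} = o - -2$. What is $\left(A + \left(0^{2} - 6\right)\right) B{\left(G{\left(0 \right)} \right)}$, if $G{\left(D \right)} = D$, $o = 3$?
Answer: $- \frac{490}{3} \approx -163.33$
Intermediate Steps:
$B{\left(R \right)} = 35$ ($B{\left(R \right)} = 7 \left(3 - -2\right) = 7 \left(3 + 2\right) = 7 \cdot 5 = 35$)
$A = \frac{4}{3}$ ($A = \left(-12\right) \left(- \frac{1}{9}\right) = \frac{4}{3} \approx 1.3333$)
$\left(A + \left(0^{2} - 6\right)\right) B{\left(G{\left(0 \right)} \right)} = \left(\frac{4}{3} + \left(0^{2} - 6\right)\right) 35 = \left(\frac{4}{3} + \left(0 - 6\right)\right) 35 = \left(\frac{4}{3} - 6\right) 35 = \left(- \frac{14}{3}\right) 35 = - \frac{490}{3}$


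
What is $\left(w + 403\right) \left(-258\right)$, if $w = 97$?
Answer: $-129000$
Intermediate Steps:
$\left(w + 403\right) \left(-258\right) = \left(97 + 403\right) \left(-258\right) = 500 \left(-258\right) = -129000$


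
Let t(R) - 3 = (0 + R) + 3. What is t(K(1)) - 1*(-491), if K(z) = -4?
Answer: 493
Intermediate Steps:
t(R) = 6 + R (t(R) = 3 + ((0 + R) + 3) = 3 + (R + 3) = 3 + (3 + R) = 6 + R)
t(K(1)) - 1*(-491) = (6 - 4) - 1*(-491) = 2 + 491 = 493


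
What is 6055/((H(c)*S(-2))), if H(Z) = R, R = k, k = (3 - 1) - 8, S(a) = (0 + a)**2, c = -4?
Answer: -6055/24 ≈ -252.29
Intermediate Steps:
S(a) = a**2
k = -6 (k = 2 - 8 = -6)
R = -6
H(Z) = -6
6055/((H(c)*S(-2))) = 6055/((-6*(-2)**2)) = 6055/((-6*4)) = 6055/(-24) = 6055*(-1/24) = -6055/24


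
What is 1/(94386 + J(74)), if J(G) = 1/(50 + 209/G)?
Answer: 3909/368954948 ≈ 1.0595e-5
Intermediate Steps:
1/(94386 + J(74)) = 1/(94386 + 74/(209 + 50*74)) = 1/(94386 + 74/(209 + 3700)) = 1/(94386 + 74/3909) = 1/(368954948/3909) = 3909/368954948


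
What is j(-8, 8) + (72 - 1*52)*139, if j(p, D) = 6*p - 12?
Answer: 2720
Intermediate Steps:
j(p, D) = -12 + 6*p
j(-8, 8) + (72 - 1*52)*139 = (-12 + 6*(-8)) + (72 - 1*52)*139 = (-12 - 48) + (72 - 52)*139 = -60 + 20*139 = -60 + 2780 = 2720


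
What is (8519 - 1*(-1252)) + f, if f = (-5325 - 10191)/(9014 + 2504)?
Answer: 56263431/5759 ≈ 9769.7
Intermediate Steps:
f = -7758/5759 (f = -15516/11518 = -15516*1/11518 = -7758/5759 ≈ -1.3471)
(8519 - 1*(-1252)) + f = (8519 - 1*(-1252)) - 7758/5759 = (8519 + 1252) - 7758/5759 = 9771 - 7758/5759 = 56263431/5759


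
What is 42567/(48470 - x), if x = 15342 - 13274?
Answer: 42567/46402 ≈ 0.91735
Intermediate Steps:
x = 2068
42567/(48470 - x) = 42567/(48470 - 1*2068) = 42567/(48470 - 2068) = 42567/46402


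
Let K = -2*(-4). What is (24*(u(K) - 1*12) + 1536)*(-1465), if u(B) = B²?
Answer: -4078560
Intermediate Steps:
K = 8
(24*(u(K) - 1*12) + 1536)*(-1465) = (24*(8² - 1*12) + 1536)*(-1465) = (24*(64 - 12) + 1536)*(-1465) = (24*52 + 1536)*(-1465) = (1248 + 1536)*(-1465) = 2784*(-1465) = -4078560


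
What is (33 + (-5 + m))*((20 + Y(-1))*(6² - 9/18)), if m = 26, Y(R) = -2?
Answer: 34506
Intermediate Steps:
(33 + (-5 + m))*((20 + Y(-1))*(6² - 9/18)) = (33 + (-5 + 26))*((20 - 2)*(6² - 9/18)) = (33 + 21)*(18*(36 - 9*1/18)) = 54*(18*(36 - ½)) = 54*(18*(71/2)) = 54*639 = 34506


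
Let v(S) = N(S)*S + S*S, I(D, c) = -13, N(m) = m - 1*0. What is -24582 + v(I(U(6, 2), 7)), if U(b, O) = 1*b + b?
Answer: -24244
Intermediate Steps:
N(m) = m (N(m) = m + 0 = m)
U(b, O) = 2*b (U(b, O) = b + b = 2*b)
v(S) = 2*S² (v(S) = S*S + S*S = S² + S² = 2*S²)
-24582 + v(I(U(6, 2), 7)) = -24582 + 2*(-13)² = -24582 + 2*169 = -24582 + 338 = -24244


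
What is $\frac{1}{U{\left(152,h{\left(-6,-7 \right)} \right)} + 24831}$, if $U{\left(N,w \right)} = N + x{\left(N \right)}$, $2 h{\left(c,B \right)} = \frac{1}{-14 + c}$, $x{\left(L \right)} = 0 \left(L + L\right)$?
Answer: $\frac{1}{24983} \approx 4.0027 \cdot 10^{-5}$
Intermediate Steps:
$x{\left(L \right)} = 0$ ($x{\left(L \right)} = 0 \cdot 2 L = 0$)
$h{\left(c,B \right)} = \frac{1}{2 \left(-14 + c\right)}$
$U{\left(N,w \right)} = N$ ($U{\left(N,w \right)} = N + 0 = N$)
$\frac{1}{U{\left(152,h{\left(-6,-7 \right)} \right)} + 24831} = \frac{1}{152 + 24831} = \frac{1}{24983}$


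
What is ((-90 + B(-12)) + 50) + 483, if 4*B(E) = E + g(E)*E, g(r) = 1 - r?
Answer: 401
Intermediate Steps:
B(E) = E/4 + E*(1 - E)/4 (B(E) = (E + (1 - E)*E)/4 = (E + E*(1 - E))/4 = E/4 + E*(1 - E)/4)
((-90 + B(-12)) + 50) + 483 = ((-90 + (¼)*(-12)*(2 - 1*(-12))) + 50) + 483 = ((-90 + (¼)*(-12)*(2 + 12)) + 50) + 483 = ((-90 + (¼)*(-12)*14) + 50) + 483 = ((-90 - 42) + 50) + 483 = (-132 + 50) + 483 = -82 + 483 = 401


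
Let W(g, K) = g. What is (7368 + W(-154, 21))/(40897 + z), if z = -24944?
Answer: 7214/15953 ≈ 0.45220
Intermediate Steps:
(7368 + W(-154, 21))/(40897 + z) = (7368 - 154)/(40897 - 24944) = 7214/15953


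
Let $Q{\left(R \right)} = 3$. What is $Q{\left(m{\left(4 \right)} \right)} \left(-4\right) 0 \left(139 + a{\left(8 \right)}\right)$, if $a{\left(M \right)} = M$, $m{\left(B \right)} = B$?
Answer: $0$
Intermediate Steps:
$Q{\left(m{\left(4 \right)} \right)} \left(-4\right) 0 \left(139 + a{\left(8 \right)}\right) = 3 \left(-4\right) 0 \left(139 + 8\right) = \left(-12\right) 0 \cdot 147 = 0 \cdot 147 = 0$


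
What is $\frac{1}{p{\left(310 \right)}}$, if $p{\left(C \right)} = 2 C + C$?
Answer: $\frac{1}{930} \approx 0.0010753$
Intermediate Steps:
$p{\left(C \right)} = 3 C$
$\frac{1}{p{\left(310 \right)}} = \frac{1}{3 \cdot 310} = \frac{1}{930}$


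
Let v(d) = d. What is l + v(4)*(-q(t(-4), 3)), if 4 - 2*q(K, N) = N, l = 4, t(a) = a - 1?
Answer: 2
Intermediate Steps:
t(a) = -1 + a
q(K, N) = 2 - N/2
l + v(4)*(-q(t(-4), 3)) = 4 + 4*(-(2 - 1/2*3)) = 4 + 4*(-(2 - 3/2)) = 4 + 4*(-1*1/2) = 4 + 4*(-1/2) = 4 - 2 = 2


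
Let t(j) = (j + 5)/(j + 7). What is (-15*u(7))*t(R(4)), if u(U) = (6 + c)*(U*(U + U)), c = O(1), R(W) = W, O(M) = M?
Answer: -92610/11 ≈ -8419.1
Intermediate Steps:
c = 1
t(j) = (5 + j)/(7 + j)
u(U) = 14*U² (u(U) = (6 + 1)*(U*(U + U)) = 7*(U*(2*U)) = 7*(2*U²) = 14*U²)
(-15*u(7))*t(R(4)) = (-210*7²)*((5 + 4)/(7 + 4)) = (-210*49)*(9/11) = (-15*686)*((1/11)*9) = -10290*9/11 = -92610/11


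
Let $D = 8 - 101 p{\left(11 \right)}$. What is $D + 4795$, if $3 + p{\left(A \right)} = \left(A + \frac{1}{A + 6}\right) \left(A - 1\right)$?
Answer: $- \frac{103078}{17} \approx -6063.4$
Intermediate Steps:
$p{\left(A \right)} = -3 + \left(-1 + A\right) \left(A + \frac{1}{6 + A}\right)$ ($p{\left(A \right)} = -3 + \left(A + \frac{1}{A + 6}\right) \left(A - 1\right) = -3 + \left(A + \frac{1}{6 + A}\right) \left(-1 + A\right) = -3 + \left(-1 + A\right) \left(A + \frac{1}{6 + A}\right)$)
$D = - \frac{184593}{17}$ ($D = 8 - 101 \frac{-19 + 11^{3} - 88 + 5 \cdot 11^{2}}{6 + 11} = 8 - 101 \frac{-19 + 1331 - 88 + 5 \cdot 121}{17} = 8 - 101 \frac{-19 + 1331 - 88 + 605}{17} = 8 - 101 \cdot \frac{1}{17} \cdot 1829 = 8 - \frac{184729}{17} = - \frac{184593}{17} \approx -10858.0$)
$D + 4795 = - \frac{184593}{17} + 4795 = - \frac{103078}{17}$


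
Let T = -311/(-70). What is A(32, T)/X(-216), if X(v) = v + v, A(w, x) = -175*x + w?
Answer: 497/288 ≈ 1.7257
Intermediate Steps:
T = 311/70 (T = -311*(-1/70) = 311/70 ≈ 4.4429)
A(w, x) = w - 175*x
X(v) = 2*v
A(32, T)/X(-216) = (32 - 175*311/70)/((2*(-216))) = (32 - 1555/2)/(-432) = -1491/2*(-1/432) = 497/288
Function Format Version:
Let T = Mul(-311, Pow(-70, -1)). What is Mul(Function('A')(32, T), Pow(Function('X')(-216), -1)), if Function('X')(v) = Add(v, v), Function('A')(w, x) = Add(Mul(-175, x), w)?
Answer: Rational(497, 288) ≈ 1.7257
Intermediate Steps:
T = Rational(311, 70) (T = Mul(-311, Rational(-1, 70)) = Rational(311, 70) ≈ 4.4429)
Function('A')(w, x) = Add(w, Mul(-175, x))
Function('X')(v) = Mul(2, v)
Mul(Function('A')(32, T), Pow(Function('X')(-216), -1)) = Mul(Add(32, Mul(-175, Rational(311, 70))), Pow(Mul(2, -216), -1)) = Mul(Add(32, Rational(-1555, 2)), Pow(-432, -1)) = Mul(Rational(-1491, 2), Rational(-1, 432)) = Rational(497, 288)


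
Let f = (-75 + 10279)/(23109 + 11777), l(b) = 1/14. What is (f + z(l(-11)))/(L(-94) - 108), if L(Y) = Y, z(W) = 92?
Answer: -804929/1761743 ≈ -0.45689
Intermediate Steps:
l(b) = 1/14
f = 5102/17443 (f = 10204/34886 = 10204*(1/34886) = 5102/17443 ≈ 0.29250)
(f + z(l(-11)))/(L(-94) - 108) = (5102/17443 + 92)/(-94 - 108) = (1609858/17443)/(-202) = (1609858/17443)*(-1/202) = -804929/1761743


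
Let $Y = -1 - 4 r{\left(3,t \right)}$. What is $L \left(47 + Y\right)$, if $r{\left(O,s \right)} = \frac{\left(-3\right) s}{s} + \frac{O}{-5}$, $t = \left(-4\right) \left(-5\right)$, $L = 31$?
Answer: $\frac{9362}{5} \approx 1872.4$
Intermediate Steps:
$t = 20$
$r{\left(O,s \right)} = -3 - \frac{O}{5}$ ($r{\left(O,s \right)} = -3 + O \left(- \frac{1}{5}\right) = -3 - \frac{O}{5}$)
$Y = \frac{67}{5}$ ($Y = -1 - 4 \left(-3 - \frac{3}{5}\right) = -1 - - \frac{72}{5} = -1 + \frac{72}{5} = \frac{67}{5} \approx 13.4$)
$L \left(47 + Y\right) = 31 \left(47 + \frac{67}{5}\right) = 31 \cdot \frac{302}{5} = \frac{9362}{5}$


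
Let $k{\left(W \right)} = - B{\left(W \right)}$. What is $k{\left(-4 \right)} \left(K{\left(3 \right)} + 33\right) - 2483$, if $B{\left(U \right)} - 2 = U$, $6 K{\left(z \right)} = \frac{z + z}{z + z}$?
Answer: $- \frac{7250}{3} \approx -2416.7$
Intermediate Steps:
$K{\left(z \right)} = \frac{1}{6}$ ($K{\left(z \right)} = \frac{\left(z + z\right) \frac{1}{z + z}}{6} = \frac{2 z \frac{1}{2 z}}{6} = \frac{1}{6} \cdot 1 = \frac{1}{6}$)
$B{\left(U \right)} = 2 + U$
$k{\left(W \right)} = -2 - W$ ($k{\left(W \right)} = - (2 + W) = -2 - W$)
$k{\left(-4 \right)} \left(K{\left(3 \right)} + 33\right) - 2483 = \left(-2 - -4\right) \left(\frac{1}{6} + 33\right) - 2483 = \left(-2 + 4\right) \frac{199}{6} - 2483 = 2 \cdot \frac{199}{6} - 2483 = \frac{199}{3} - 2483 = - \frac{7250}{3}$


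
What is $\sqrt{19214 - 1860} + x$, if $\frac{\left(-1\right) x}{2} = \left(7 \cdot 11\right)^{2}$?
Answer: $-11858 + \sqrt{17354} \approx -11726.0$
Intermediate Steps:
$x = -11858$ ($x = - 2 \left(7 \cdot 11\right)^{2} = - 2 \cdot 77^{2} = \left(-2\right) 5929 = -11858$)
$\sqrt{19214 - 1860} + x = \sqrt{19214 - 1860} - 11858 = \sqrt{17354} - 11858 = -11858 + \sqrt{17354}$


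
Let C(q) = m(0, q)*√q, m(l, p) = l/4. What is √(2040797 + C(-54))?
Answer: √2040797 ≈ 1428.6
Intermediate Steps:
m(l, p) = l/4 (m(l, p) = l*(¼) = l/4)
C(q) = 0 (C(q) = ((¼)*0)*√q = 0*√q = 0)
√(2040797 + C(-54)) = √(2040797 + 0) = √2040797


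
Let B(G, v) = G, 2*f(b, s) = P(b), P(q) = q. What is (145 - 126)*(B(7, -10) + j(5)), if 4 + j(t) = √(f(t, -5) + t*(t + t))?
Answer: 57 + 19*√210/2 ≈ 194.67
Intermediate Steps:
f(b, s) = b/2
j(t) = -4 + √(t/2 + 2*t²) (j(t) = -4 + √(t/2 + t*(t + t)) = -4 + √(t/2 + t*(2*t)) = -4 + √(t/2 + 2*t²))
(145 - 126)*(B(7, -10) + j(5)) = (145 - 126)*(7 + (-4 + √2*√(5*(1 + 4*5))/2)) = 19*(7 + (-4 + √2*√(5*(1 + 20))/2)) = 19*(7 + (-4 + √2*√(5*21)/2)) = 19*(7 + (-4 + √2*√105/2)) = 19*(7 + (-4 + √210/2)) = 19*(3 + √210/2) = 57 + 19*√210/2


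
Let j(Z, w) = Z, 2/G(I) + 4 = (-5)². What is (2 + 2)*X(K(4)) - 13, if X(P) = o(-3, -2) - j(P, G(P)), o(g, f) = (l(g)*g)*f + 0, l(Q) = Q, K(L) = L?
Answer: -101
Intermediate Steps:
G(I) = 2/21 (G(I) = 2/(-4 + (-5)²) = 2/(-4 + 25) = 2/21)
o(g, f) = f*g² (o(g, f) = (g*g)*f + 0 = g²*f + 0 = f*g² + 0 = f*g²)
X(P) = -18 - P (X(P) = -2*(-3)² - P = -2*9 - P = -18 - P)
(2 + 2)*X(K(4)) - 13 = (2 + 2)*(-18 - 1*4) - 13 = 4*(-18 - 4) - 13 = 4*(-22) - 13 = -88 - 13 = -101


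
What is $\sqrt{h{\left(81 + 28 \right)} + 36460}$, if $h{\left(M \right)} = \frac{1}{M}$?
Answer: $\frac{\sqrt{433181369}}{109} \approx 190.95$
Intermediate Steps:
$\sqrt{h{\left(81 + 28 \right)} + 36460} = \sqrt{\frac{1}{81 + 28} + 36460} = \sqrt{\frac{1}{109} + 36460} = \sqrt{\frac{3974141}{109}} = \frac{\sqrt{433181369}}{109}$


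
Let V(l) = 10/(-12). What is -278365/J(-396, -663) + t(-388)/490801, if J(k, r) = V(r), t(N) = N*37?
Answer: 163946170082/490801 ≈ 3.3404e+5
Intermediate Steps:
V(l) = -⅚ (V(l) = 10*(-1/12) = -⅚)
t(N) = 37*N
J(k, r) = -⅚
-278365/J(-396, -663) + t(-388)/490801 = -278365/(-⅚) + (37*(-388))/490801 = -278365*(-6/5) - 14356*1/490801 = 334038 - 14356/490801 = 163946170082/490801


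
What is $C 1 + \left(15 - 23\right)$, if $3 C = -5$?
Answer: $- \frac{29}{3} \approx -9.6667$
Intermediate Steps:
$C = - \frac{5}{3}$ ($C = \frac{1}{3} \left(-5\right) = - \frac{5}{3} \approx -1.6667$)
$C 1 + \left(15 - 23\right) = \left(- \frac{5}{3}\right) 1 + \left(15 - 23\right) = - \frac{5}{3} + \left(15 - 23\right) = - \frac{5}{3} - 8 = - \frac{29}{3}$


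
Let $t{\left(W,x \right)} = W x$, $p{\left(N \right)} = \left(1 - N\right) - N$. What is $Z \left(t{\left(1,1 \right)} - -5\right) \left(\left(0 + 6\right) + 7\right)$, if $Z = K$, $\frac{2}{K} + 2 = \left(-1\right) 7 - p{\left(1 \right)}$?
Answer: $- \frac{39}{2} \approx -19.5$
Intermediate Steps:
$p{\left(N \right)} = 1 - 2 N$
$K = - \frac{1}{4}$ ($K = \frac{2}{-2 - \left(8 - 2\right)} = \frac{2}{-2 - 6} = \frac{2}{-8} = 2 \left(- \frac{1}{8}\right) = - \frac{1}{4} \approx -0.25$)
$Z = - \frac{1}{4} \approx -0.25$
$Z \left(t{\left(1,1 \right)} - -5\right) \left(\left(0 + 6\right) + 7\right) = - \frac{1 \cdot 1 - -5}{4} \left(\left(0 + 6\right) + 7\right) = - \frac{1 + 5}{4} \left(6 + 7\right) = \left(- \frac{1}{4}\right) 6 \cdot 13 = \left(- \frac{3}{2}\right) 13 = - \frac{39}{2}$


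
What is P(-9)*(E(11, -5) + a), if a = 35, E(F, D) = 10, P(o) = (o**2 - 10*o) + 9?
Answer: 8100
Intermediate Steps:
P(o) = 9 + o**2 - 10*o
P(-9)*(E(11, -5) + a) = (9 + (-9)**2 - 10*(-9))*(10 + 35) = (9 + 81 + 90)*45 = 180*45 = 8100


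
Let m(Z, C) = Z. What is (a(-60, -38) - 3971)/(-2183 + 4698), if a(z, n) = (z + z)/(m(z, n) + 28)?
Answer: -15869/10060 ≈ -1.5774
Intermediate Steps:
a(z, n) = 2*z/(28 + z) (a(z, n) = (z + z)/(z + 28) = (2*z)/(28 + z) = 2*z/(28 + z))
(a(-60, -38) - 3971)/(-2183 + 4698) = (2*(-60)/(28 - 60) - 3971)/(-2183 + 4698) = (2*(-60)/(-32) - 3971)/2515 = (2*(-60)*(-1/32) - 3971)*(1/2515) = (15/4 - 3971)*(1/2515) = -15869/4*1/2515 = -15869/10060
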